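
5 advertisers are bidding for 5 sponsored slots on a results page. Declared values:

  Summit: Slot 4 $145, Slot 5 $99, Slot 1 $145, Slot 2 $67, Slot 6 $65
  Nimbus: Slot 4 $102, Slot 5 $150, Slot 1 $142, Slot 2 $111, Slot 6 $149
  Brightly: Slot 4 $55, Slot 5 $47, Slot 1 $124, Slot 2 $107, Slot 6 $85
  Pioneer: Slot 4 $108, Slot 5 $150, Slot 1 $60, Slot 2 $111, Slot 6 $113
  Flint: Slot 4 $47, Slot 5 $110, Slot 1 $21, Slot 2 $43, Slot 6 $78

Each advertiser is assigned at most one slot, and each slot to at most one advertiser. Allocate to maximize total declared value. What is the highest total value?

Max total: $639

Optimal: Summit→Slot 4 ($145), Nimbus→Slot 6 ($149), Brightly→Slot 1 ($124), Pioneer→Slot 2 ($111), Flint→Slot 5 ($110) — total 145+149+124+111+110 = $639.
Max-entry greedy (repeatedly take the single best remaining cell) gives $575, worse by 64.
No other one-to-one assignment exceeds $639.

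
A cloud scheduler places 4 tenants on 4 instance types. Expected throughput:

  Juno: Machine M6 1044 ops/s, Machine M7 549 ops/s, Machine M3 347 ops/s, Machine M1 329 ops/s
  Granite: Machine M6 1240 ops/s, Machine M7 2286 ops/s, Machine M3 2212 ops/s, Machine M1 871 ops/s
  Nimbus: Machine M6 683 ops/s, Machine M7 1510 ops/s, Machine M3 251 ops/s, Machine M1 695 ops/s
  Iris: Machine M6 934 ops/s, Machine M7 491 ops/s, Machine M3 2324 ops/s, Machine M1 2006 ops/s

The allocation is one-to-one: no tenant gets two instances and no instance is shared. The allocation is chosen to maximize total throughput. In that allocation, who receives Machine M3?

This is the linear assignment problem.
Optimal: Juno→Machine M6 (1044 ops/s), Granite→Machine M3 (2212 ops/s), Nimbus→Machine M7 (1510 ops/s), Iris→Machine M1 (2006 ops/s) — total 1044+2212+1510+2006 = 6772 ops/s.
Next-best assignment: Juno→Machine M6, Granite→Machine M7, Nimbus→Machine M1, Iris→Machine M3 = 6349 ops/s.
Granite's own top instance is Machine M7 (2286 ops/s), but forcing Granite→Machine M7 and reassigning the rest optimally gives only 6349 ops/s — worse by 423.

Granite receives Machine M3.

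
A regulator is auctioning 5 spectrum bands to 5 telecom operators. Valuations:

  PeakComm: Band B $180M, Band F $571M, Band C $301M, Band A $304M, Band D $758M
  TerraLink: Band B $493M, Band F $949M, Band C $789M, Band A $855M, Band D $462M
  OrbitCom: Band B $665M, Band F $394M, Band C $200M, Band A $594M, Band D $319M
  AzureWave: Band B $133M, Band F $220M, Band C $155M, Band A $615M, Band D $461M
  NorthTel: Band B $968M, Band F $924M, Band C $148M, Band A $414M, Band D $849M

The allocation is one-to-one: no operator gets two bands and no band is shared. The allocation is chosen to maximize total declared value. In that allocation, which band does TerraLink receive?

This is the linear assignment problem.
Optimal: PeakComm→Band D ($758M), TerraLink→Band C ($789M), OrbitCom→Band B ($665M), AzureWave→Band A ($615M), NorthTel→Band F ($924M) — total 758+789+665+615+924 = $3751M.
Max-entry greedy (repeatedly take the single best remaining cell) gives $3490M, worse by 261.
No other one-to-one assignment exceeds $3751M.
TerraLink's own top band is Band F ($949M), but forcing TerraLink→Band F and reassigning the rest optimally gives only $3490M — worse by 261.

TerraLink receives Band C.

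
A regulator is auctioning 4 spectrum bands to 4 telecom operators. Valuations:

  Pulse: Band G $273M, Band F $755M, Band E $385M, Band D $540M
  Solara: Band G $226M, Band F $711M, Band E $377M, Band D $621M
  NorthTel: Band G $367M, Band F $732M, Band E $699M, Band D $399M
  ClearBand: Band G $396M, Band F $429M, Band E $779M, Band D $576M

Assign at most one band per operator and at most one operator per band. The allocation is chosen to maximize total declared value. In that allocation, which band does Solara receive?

This is the linear assignment problem.
Optimal: Pulse→Band F ($755M), Solara→Band D ($621M), NorthTel→Band G ($367M), ClearBand→Band E ($779M) — total 755+621+367+779 = $2522M.
Row-greedy (each operator in turn takes its best remaining band) gives $2471M, worse by 51.
Every other assignment is strictly worse.
Solara's own top band is Band F ($711M), but forcing Solara→Band F and reassigning the rest optimally gives only $2397M — worse by 125.

Solara receives Band D.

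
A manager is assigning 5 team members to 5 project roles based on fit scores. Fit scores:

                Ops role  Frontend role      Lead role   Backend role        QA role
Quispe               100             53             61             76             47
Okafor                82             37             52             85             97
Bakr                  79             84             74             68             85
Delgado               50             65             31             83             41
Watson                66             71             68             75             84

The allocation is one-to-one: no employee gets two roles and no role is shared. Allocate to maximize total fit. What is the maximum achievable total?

Max total: 432 pts

This is a one-to-one assignment (maximum-weight bipartite matching).
Optimal: Quispe→Ops role (100 pts), Okafor→QA role (97 pts), Bakr→Frontend role (84 pts), Delgado→Backend role (83 pts), Watson→Lead role (68 pts) — total 100+97+84+83+68 = 432 pts.
Column-greedy (each role in turn goes to its best remaining employee) gives 378 pts, worse by 54.
No other one-to-one assignment exceeds 432 pts.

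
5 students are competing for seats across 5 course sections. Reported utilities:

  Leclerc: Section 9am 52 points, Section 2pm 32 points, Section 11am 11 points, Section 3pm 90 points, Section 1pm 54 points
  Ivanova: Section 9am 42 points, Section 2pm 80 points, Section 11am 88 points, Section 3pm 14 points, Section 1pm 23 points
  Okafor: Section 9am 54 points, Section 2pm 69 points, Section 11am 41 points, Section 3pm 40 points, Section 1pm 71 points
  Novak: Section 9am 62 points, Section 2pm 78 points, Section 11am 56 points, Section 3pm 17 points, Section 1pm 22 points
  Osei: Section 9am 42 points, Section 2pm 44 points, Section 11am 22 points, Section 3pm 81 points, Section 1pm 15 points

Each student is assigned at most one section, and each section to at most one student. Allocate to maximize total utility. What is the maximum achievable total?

Maximum total: 370 points

Optimal: Leclerc→Section 9am (52 points), Ivanova→Section 11am (88 points), Okafor→Section 1pm (71 points), Novak→Section 2pm (78 points), Osei→Section 3pm (81 points) — total 52+88+71+78+81 = 370 points.
Column-greedy (each section in turn goes to its best remaining student) gives 288 points, worse by 82.
Swapping Novak↔Leclerc (Novak→Section 9am 62 points, Leclerc→Section 2pm 32 points) loses 36.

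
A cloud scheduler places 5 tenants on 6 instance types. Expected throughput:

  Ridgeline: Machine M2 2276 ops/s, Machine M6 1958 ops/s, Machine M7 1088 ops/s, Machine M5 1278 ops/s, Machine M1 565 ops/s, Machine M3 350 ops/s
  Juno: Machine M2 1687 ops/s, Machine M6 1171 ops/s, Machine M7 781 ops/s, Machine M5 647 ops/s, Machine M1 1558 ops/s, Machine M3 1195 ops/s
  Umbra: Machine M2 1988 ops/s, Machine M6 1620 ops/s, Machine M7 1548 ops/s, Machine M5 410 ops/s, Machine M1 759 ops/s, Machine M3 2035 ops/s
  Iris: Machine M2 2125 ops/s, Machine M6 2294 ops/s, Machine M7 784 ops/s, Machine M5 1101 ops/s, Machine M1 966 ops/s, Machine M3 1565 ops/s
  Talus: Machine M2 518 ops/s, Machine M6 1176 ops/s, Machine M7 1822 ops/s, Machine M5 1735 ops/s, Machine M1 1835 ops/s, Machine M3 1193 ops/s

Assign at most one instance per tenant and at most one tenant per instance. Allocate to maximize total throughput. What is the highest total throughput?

Optimal: Ridgeline→Machine M2 (2276 ops/s), Juno→Machine M1 (1558 ops/s), Umbra→Machine M3 (2035 ops/s), Iris→Machine M6 (2294 ops/s), Talus→Machine M7 (1822 ops/s) — total 2276+1558+2035+2294+1822 = 9985 ops/s.
No other one-to-one assignment exceeds 9985 ops/s.

Max total: 9985 ops/s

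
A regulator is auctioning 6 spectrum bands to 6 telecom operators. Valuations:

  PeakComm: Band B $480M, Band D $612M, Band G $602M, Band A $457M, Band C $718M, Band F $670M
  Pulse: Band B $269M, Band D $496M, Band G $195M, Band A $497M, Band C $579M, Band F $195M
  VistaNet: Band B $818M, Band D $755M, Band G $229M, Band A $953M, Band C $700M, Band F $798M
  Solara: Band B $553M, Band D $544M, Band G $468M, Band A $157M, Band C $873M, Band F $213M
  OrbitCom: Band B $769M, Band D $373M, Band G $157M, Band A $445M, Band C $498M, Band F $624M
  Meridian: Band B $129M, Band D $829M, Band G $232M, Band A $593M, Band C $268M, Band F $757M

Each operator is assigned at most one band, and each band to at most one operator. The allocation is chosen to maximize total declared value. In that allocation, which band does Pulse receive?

Optimal: PeakComm→Band G ($602M), Pulse→Band D ($496M), VistaNet→Band A ($953M), Solara→Band C ($873M), OrbitCom→Band B ($769M), Meridian→Band F ($757M) — total 602+496+953+873+769+757 = $4450M.
Max-entry greedy (repeatedly take the single best remaining cell) gives $4289M, worse by 161.
Next-best assignment: PeakComm→Band G, Pulse→Band A, VistaNet→Band F, Solara→Band C, OrbitCom→Band B, Meridian→Band D = $4368M.
Pulse's own top band is Band C ($579M), but forcing Pulse→Band C and reassigning the rest optimally gives only $4268M — worse by 182.

Pulse receives Band D.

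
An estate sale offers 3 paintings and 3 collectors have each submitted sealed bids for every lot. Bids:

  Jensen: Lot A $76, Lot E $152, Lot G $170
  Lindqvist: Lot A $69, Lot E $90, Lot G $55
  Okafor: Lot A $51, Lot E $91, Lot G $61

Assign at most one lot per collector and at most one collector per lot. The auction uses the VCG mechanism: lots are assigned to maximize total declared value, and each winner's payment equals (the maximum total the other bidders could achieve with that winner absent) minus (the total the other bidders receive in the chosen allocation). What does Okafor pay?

Okafor pays $21.

Efficient allocation: Jensen→Lot G ($170), Lindqvist→Lot A ($69), Okafor→Lot E ($91); total welfare W = $330.
Okafor receives Lot E at value $91, so the others get W − 91 = $239.
Without Okafor: best allocation of the remaining 2 bidders over all 3 lots is Jensen→Lot G ($170), Lindqvist→Lot E ($90), total $260.
VCG payment = (others' best without Okafor) − (others' welfare with Okafor) = 260 − 239 = $21.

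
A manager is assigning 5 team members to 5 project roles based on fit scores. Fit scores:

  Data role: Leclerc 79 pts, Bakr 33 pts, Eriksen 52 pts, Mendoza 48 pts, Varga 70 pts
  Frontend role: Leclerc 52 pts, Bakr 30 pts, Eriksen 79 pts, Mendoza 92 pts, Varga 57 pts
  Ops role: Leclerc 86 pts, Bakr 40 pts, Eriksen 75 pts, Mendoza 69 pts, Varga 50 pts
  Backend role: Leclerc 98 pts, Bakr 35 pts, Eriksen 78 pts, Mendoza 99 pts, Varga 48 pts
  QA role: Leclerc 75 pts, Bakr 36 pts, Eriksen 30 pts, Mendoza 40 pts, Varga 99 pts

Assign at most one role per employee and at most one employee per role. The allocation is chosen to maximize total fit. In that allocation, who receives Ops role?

Treat this as an assignment problem: match each employee to one role.
Optimal: Leclerc→Backend role (98 pts), Bakr→Data role (33 pts), Eriksen→Ops role (75 pts), Mendoza→Frontend role (92 pts), Varga→QA role (99 pts) — total 98+33+75+92+99 = 397 pts.
Max-entry greedy (repeatedly take the single best remaining cell) gives 396 pts, worse by 1.
Swapping Bakr↔Leclerc (Bakr→Backend role 35 pts, Leclerc→Data role 79 pts) loses 17.
No other one-to-one assignment exceeds 397 pts.
Eriksen's own top role is Frontend role (79 pts), but forcing Eriksen→Frontend role and reassigning the rest optimally gives only 396 pts — worse by 1.

Eriksen receives Ops role.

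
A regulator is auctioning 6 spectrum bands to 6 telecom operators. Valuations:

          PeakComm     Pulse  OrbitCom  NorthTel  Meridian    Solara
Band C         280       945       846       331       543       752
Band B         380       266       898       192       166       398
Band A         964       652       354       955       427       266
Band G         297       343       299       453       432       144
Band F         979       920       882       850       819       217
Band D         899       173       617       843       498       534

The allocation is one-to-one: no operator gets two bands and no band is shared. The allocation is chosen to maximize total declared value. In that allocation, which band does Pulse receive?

Pulse receives Band F.

This is the linear assignment problem.
Optimal: PeakComm→Band D ($899M), Pulse→Band F ($920M), OrbitCom→Band B ($898M), NorthTel→Band A ($955M), Meridian→Band G ($432M), Solara→Band C ($752M) — total 899+920+898+955+432+752 = $4856M.
Max-entry greedy (repeatedly take the single best remaining cell) gives $4743M, worse by 113.
Next-best assignment: PeakComm→Band A, Pulse→Band F, OrbitCom→Band B, NorthTel→Band D, Meridian→Band G, Solara→Band C = $4809M.
No other one-to-one assignment exceeds $4856M.
Pulse's own top band is Band C ($945M), but forcing Pulse→Band C and reassigning the rest optimally gives only $4743M — worse by 113.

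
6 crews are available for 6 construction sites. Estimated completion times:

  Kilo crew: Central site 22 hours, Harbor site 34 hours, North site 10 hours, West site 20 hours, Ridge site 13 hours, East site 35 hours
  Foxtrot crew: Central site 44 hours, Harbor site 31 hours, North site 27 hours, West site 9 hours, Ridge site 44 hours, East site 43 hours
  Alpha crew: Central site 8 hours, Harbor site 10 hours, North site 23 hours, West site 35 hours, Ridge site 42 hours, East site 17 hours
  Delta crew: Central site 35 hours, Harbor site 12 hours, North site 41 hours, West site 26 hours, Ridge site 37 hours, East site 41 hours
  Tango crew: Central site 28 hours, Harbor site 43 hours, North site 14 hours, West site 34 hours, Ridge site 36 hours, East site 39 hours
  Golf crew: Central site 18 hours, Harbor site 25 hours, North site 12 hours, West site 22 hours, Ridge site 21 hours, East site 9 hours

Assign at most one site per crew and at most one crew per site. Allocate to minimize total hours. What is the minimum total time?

Minimum total: 65 hours

Optimal: Kilo crew→Ridge site (13 hours), Foxtrot crew→West site (9 hours), Alpha crew→Central site (8 hours), Delta crew→Harbor site (12 hours), Tango crew→North site (14 hours), Golf crew→East site (9 hours) — total 13+9+8+12+14+9 = 65 hours.
Row-greedy (each crew in turn takes its cheapest remaining site) gives 84 hours, worse by 19.
Swapping Tango crew↔Foxtrot crew (Tango crew→West site 34 hours, Foxtrot crew→North site 27 hours) adds 38.
Every other assignment is strictly worse.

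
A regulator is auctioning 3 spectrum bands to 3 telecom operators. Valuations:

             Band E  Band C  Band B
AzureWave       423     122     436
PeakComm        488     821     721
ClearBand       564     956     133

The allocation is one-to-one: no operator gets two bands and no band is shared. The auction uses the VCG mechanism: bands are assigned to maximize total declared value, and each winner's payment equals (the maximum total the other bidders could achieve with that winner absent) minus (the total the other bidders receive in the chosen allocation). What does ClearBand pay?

Efficient allocation: AzureWave→Band E ($423M), PeakComm→Band B ($721M), ClearBand→Band C ($956M); total welfare W = $2100M.
ClearBand receives Band C at value $956M, so the others get W − 956 = $1144M.
Without ClearBand: best allocation of the remaining 2 bidders over all 3 bands is AzureWave→Band B ($436M), PeakComm→Band C ($821M), total $1257M.
VCG payment = (others' best without ClearBand) − (others' welfare with ClearBand) = 1257 − 1144 = $113M.

ClearBand pays $113M.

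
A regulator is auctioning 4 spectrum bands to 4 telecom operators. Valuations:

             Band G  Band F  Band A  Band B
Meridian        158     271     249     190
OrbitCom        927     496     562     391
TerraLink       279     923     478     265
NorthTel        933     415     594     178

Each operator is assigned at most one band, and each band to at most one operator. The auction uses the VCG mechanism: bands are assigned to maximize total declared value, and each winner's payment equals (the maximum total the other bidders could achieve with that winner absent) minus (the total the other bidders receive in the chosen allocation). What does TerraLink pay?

Efficient allocation: Meridian→Band B ($190M), OrbitCom→Band G ($927M), TerraLink→Band F ($923M), NorthTel→Band A ($594M); total welfare W = $2634M.
TerraLink receives Band F at value $923M, so the others get W − 923 = $1711M.
Without TerraLink: best allocation of the remaining 3 bidders over all 4 bands is Meridian→Band F ($271M), OrbitCom→Band G ($927M), NorthTel→Band A ($594M), total $1792M.
VCG payment = (others' best without TerraLink) − (others' welfare with TerraLink) = 1792 − 1711 = $81M.

TerraLink pays $81M.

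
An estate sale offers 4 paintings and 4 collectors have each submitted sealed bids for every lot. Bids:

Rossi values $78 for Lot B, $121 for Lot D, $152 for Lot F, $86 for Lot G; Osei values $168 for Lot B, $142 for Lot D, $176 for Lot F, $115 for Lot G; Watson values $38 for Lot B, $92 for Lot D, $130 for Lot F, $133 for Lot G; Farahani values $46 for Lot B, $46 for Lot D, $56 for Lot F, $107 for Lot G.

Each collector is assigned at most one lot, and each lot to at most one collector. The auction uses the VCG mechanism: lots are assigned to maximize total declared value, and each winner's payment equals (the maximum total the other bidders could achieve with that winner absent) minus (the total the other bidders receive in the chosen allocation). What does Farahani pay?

Farahani pays $34.

Efficient allocation: Rossi→Lot D ($121), Osei→Lot B ($168), Watson→Lot F ($130), Farahani→Lot G ($107); total welfare W = $526.
Farahani receives Lot G at value $107, so the others get W − 107 = $419.
Without Farahani: best allocation of the remaining 3 bidders over all 4 lots is Rossi→Lot F ($152), Osei→Lot B ($168), Watson→Lot G ($133), total $453.
VCG payment = (others' best without Farahani) − (others' welfare with Farahani) = 453 − 419 = $34.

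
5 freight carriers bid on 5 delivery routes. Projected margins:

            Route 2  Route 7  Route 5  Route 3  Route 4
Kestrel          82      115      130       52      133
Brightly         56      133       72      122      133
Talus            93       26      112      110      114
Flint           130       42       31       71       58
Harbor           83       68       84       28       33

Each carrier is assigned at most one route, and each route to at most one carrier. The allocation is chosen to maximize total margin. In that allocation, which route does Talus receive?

Optimal: Kestrel→Route 4 ($133k), Brightly→Route 7 ($133k), Talus→Route 3 ($110k), Flint→Route 2 ($130k), Harbor→Route 5 ($84k) — total 133+133+110+130+84 = $590k.
Column-greedy (each route in turn goes to its best remaining carrier) gives $536k, worse by 54.
Next-best assignment: Kestrel→Route 7, Brightly→Route 4, Talus→Route 3, Flint→Route 2, Harbor→Route 5 = $572k.
Swapping Flint↔Kestrel (Flint→Route 4 $58k, Kestrel→Route 2 $82k) loses 123.
Every other assignment is strictly worse.
Talus's own top route is Route 4 ($114k), but forcing Talus→Route 4 and reassigning the rest optimally gives only $565k — worse by 25.

Talus receives Route 3.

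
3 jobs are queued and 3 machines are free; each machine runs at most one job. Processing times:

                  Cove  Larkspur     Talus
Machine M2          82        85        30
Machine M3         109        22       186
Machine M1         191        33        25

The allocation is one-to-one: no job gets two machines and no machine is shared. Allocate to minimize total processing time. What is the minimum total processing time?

This is the linear assignment problem.
Optimal: Cove→Machine M2 (82 min), Larkspur→Machine M3 (22 min), Talus→Machine M1 (25 min) — total 82+22+25 = 129 min.
Column-greedy (each machine in turn goes to its cheapest remaining job) gives 243 min, worse by 114.
Next-best assignment: Cove→Machine M3, Larkspur→Machine M1, Talus→Machine M2 = 172 min.
Swapping Cove↔Talus (Cove→Machine M1 191 min, Talus→Machine M2 30 min) adds 114.

Minimum total: 129 min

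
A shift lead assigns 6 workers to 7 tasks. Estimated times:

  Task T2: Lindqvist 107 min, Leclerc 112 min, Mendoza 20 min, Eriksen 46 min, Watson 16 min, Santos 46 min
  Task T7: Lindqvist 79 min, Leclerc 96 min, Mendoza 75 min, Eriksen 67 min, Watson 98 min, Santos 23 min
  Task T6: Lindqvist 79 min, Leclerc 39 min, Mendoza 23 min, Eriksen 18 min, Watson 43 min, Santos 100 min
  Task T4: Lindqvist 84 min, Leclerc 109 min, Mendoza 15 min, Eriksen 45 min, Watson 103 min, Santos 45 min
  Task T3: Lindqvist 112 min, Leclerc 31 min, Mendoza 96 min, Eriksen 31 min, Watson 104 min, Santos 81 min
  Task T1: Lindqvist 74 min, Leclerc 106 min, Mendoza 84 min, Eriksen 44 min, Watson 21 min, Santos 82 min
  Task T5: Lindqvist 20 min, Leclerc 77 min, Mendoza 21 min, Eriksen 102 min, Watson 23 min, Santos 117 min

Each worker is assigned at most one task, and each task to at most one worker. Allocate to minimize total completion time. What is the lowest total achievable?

This is a one-to-one assignment (minimum-cost bipartite matching).
Optimal: Lindqvist→Task T5 (20 min), Leclerc→Task T3 (31 min), Mendoza→Task T4 (15 min), Eriksen→Task T6 (18 min), Watson→Task T2 (16 min), Santos→Task T7 (23 min) — total 20+31+15+18+16+23 = 123 min.
Column-greedy (each task in turn goes to its cheapest remaining worker) gives 177 min, worse by 54.
Next-best assignment: Lindqvist→Task T5, Leclerc→Task T3, Mendoza→Task T4, Eriksen→Task T6, Watson→Task T1, Santos→Task T7 = 128 min.

Minimum total: 123 min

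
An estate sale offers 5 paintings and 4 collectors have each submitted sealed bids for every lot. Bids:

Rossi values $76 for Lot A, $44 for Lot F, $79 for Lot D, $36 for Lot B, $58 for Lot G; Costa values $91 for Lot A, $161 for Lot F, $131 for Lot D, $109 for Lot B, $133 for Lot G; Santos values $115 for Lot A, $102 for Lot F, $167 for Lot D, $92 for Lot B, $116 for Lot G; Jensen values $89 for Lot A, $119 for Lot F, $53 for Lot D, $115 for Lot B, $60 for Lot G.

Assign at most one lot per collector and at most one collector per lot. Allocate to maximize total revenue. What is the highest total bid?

Optimal: Rossi→Lot A ($76), Costa→Lot F ($161), Santos→Lot D ($167), Jensen→Lot B ($115) — total 76+161+167+115 = $519.
Row-greedy (each collector in turn takes its best remaining lot) gives $471, worse by 48.
No other one-to-one assignment exceeds $519.

Max total: $519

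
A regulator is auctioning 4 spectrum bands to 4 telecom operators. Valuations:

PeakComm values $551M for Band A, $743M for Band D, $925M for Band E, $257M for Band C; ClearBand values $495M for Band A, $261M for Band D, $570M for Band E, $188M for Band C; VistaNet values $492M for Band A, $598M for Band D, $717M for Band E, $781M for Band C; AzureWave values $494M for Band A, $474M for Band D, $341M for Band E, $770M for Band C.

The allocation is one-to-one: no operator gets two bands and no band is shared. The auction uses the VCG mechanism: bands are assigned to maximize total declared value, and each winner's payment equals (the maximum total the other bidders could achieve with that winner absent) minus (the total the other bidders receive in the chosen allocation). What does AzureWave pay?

AzureWave pays $183M.

Efficient allocation: PeakComm→Band E ($925M), ClearBand→Band A ($495M), VistaNet→Band D ($598M), AzureWave→Band C ($770M); total welfare W = $2788M.
AzureWave receives Band C at value $770M, so the others get W − 770 = $2018M.
Without AzureWave: best allocation of the remaining 3 bidders over all 4 bands is PeakComm→Band E ($925M), ClearBand→Band A ($495M), VistaNet→Band C ($781M), total $2201M.
VCG payment = (others' best without AzureWave) − (others' welfare with AzureWave) = 2201 − 2018 = $183M.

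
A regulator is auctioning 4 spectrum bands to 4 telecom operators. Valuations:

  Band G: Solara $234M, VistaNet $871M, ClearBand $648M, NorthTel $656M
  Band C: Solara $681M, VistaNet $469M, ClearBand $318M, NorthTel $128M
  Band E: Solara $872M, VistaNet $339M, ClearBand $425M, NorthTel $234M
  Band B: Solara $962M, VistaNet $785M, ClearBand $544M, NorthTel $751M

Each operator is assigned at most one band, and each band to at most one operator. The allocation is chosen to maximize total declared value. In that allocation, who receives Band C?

ClearBand receives Band C.

Treat this as an assignment problem: match each operator to one band.
Optimal: Solara→Band E ($872M), VistaNet→Band G ($871M), ClearBand→Band C ($318M), NorthTel→Band B ($751M) — total 872+871+318+751 = $2812M.
Next-best assignment: Solara→Band E, VistaNet→Band C, ClearBand→Band G, NorthTel→Band B = $2740M.
ClearBand's own top band is Band G ($648M), but forcing ClearBand→Band G and reassigning the rest optimally gives only $2740M — worse by 72.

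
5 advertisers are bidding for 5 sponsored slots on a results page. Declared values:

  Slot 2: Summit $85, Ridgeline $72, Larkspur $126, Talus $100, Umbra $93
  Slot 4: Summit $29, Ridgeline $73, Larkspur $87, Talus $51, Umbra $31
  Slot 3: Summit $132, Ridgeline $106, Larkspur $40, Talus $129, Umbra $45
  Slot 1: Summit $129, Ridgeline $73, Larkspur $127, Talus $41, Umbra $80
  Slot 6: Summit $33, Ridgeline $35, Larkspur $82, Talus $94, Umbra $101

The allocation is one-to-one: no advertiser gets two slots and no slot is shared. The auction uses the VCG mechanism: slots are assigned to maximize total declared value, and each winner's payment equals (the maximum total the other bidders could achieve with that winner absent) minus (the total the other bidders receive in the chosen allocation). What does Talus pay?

Efficient allocation: Summit→Slot 1 ($129), Ridgeline→Slot 4 ($73), Larkspur→Slot 2 ($126), Talus→Slot 3 ($129), Umbra→Slot 6 ($101); total welfare W = $558.
Talus receives Slot 3 at value $129, so the others get W − 129 = $429.
Without Talus: best allocation of the remaining 4 bidders over all 5 slots is Summit→Slot 1 ($129), Ridgeline→Slot 3 ($106), Larkspur→Slot 2 ($126), Umbra→Slot 6 ($101), total $462.
VCG payment = (others' best without Talus) − (others' welfare with Talus) = 462 − 429 = $33.

Talus pays $33.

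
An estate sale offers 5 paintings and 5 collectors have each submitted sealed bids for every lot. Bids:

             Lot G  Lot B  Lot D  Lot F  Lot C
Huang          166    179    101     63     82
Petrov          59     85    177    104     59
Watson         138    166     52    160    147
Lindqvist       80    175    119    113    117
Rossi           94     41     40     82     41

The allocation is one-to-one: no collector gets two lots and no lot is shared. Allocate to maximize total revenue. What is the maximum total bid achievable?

Maximum total: $747

Optimal: Huang→Lot G ($166), Petrov→Lot D ($177), Watson→Lot C ($147), Lindqvist→Lot B ($175), Rossi→Lot F ($82) — total 166+177+147+175+82 = $747.
Every other assignment is strictly worse.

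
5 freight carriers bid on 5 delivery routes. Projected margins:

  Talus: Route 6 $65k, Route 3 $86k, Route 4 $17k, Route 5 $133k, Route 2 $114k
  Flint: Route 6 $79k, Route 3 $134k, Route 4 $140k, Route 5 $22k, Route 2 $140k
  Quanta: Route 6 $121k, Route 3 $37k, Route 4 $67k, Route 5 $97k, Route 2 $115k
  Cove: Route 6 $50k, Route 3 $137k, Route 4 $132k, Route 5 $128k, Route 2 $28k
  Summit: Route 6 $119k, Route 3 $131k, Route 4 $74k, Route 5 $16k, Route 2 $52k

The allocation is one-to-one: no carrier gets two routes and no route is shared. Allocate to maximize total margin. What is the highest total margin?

This is a one-to-one assignment (maximum-weight bipartite matching).
Optimal: Talus→Route 5 ($133k), Flint→Route 2 ($140k), Quanta→Route 6 ($121k), Cove→Route 4 ($132k), Summit→Route 3 ($131k) — total 133+140+121+132+131 = $657k.
Column-greedy (each route in turn goes to its best remaining carrier) gives $583k, worse by 74.
Swapping Summit↔Flint (Summit→Route 2 $52k, Flint→Route 3 $134k) loses 85.

Maximum total: $657k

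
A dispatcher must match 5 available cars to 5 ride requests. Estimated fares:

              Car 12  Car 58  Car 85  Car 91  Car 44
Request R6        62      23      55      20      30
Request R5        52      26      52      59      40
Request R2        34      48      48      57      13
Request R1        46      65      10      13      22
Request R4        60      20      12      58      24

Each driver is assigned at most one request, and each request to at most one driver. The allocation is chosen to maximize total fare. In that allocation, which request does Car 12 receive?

Treat this as an assignment problem: match each driver to one request.
Optimal: Car 12→Request R4 ($60), Car 58→Request R1 ($65), Car 85→Request R6 ($55), Car 91→Request R2 ($57), Car 44→Request R5 ($40) — total 60+65+55+57+40 = $277.
Row-greedy (each driver in turn takes its best remaining request) gives $250, worse by 27.
Every other assignment is strictly worse.
Car 12's own top request is Request R6 ($62), but forcing Car 12→Request R6 and reassigning the rest optimally gives only $273 — worse by 4.

Car 12 receives Request R4.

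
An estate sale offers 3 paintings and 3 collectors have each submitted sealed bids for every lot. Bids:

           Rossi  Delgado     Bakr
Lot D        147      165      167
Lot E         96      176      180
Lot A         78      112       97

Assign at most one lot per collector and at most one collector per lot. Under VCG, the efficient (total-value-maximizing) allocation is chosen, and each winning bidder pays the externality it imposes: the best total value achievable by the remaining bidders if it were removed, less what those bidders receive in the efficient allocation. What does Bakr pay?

Efficient allocation: Rossi→Lot D ($147), Delgado→Lot A ($112), Bakr→Lot E ($180); total welfare W = $439.
Bakr receives Lot E at value $180, so the others get W − 180 = $259.
Without Bakr: best allocation of the remaining 2 bidders over all 3 lots is Rossi→Lot D ($147), Delgado→Lot E ($176), total $323.
VCG payment = (others' best without Bakr) − (others' welfare with Bakr) = 323 − 259 = $64.

Bakr pays $64.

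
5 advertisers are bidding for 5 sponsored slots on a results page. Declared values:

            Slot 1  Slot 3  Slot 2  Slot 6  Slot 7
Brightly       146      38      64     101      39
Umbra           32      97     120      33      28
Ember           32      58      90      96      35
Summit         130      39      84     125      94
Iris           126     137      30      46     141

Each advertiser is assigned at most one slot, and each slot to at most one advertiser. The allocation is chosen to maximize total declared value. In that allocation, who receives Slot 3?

This is a one-to-one assignment (maximum-weight bipartite matching).
Optimal: Brightly→Slot 1 ($146), Umbra→Slot 3 ($97), Ember→Slot 2 ($90), Summit→Slot 6 ($125), Iris→Slot 7 ($141) — total 146+97+90+125+141 = $599.
Row-greedy (each advertiser in turn takes its best remaining slot) gives $593, worse by 6.
Umbra's own top slot is Slot 2 ($120), but forcing Umbra→Slot 2 and reassigning the rest optimally gives only $593 — worse by 6.

Umbra receives Slot 3.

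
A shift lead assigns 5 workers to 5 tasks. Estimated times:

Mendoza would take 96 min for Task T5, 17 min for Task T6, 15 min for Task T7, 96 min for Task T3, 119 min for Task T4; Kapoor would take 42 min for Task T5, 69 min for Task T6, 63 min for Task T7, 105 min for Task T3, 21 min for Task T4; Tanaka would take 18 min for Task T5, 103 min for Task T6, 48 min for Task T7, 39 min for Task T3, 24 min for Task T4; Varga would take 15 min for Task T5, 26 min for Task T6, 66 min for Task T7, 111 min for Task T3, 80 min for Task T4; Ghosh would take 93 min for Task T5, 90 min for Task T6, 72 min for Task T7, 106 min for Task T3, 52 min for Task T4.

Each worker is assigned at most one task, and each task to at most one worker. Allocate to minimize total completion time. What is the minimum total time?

Min total: 164 min

This is a one-to-one assignment (minimum-cost bipartite matching).
Optimal: Mendoza→Task T6 (17 min), Kapoor→Task T4 (21 min), Tanaka→Task T3 (39 min), Varga→Task T5 (15 min), Ghosh→Task T7 (72 min) — total 17+21+39+15+72 = 164 min.
Column-greedy (each task in turn goes to its cheapest remaining worker) gives 237 min, worse by 73.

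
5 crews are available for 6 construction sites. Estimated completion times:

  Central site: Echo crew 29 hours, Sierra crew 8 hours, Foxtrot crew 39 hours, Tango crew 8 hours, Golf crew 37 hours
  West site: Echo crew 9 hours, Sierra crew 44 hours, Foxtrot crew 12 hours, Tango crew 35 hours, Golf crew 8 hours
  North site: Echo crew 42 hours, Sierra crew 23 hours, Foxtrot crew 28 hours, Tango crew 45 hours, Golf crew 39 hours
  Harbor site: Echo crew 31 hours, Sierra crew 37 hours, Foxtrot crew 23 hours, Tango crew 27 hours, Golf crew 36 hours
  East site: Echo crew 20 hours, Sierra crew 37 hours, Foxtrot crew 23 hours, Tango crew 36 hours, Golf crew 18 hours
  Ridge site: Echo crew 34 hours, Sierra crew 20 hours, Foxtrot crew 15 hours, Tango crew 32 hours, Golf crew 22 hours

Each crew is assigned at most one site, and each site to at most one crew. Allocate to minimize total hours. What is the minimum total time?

This is the linear assignment problem.
Optimal: Echo crew→West site (9 hours), Sierra crew→North site (23 hours), Foxtrot crew→Ridge site (15 hours), Tango crew→Central site (8 hours), Golf crew→East site (18 hours) — total 9+23+15+8+18 = 73 hours.
Row-greedy (each crew in turn takes its cheapest remaining site) gives 77 hours, worse by 4.
Checked against all permutations: 73 hours is optimal.

Min total: 73 hours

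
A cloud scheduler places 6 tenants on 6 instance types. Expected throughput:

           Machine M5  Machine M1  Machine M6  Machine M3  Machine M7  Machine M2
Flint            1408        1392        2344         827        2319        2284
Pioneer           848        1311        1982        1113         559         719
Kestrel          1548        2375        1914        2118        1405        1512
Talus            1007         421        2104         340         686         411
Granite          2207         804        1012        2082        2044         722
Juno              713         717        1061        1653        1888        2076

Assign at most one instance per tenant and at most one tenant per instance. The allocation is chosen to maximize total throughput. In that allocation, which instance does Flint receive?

Flint receives Machine M7.

Optimal: Flint→Machine M7 (2319 ops/s), Pioneer→Machine M3 (1113 ops/s), Kestrel→Machine M1 (2375 ops/s), Talus→Machine M6 (2104 ops/s), Granite→Machine M5 (2207 ops/s), Juno→Machine M2 (2076 ops/s) — total 2319+1113+2375+2104+2207+2076 = 12194 ops/s.
Row-greedy (each tenant in turn takes its best remaining instance) gives 10900 ops/s, worse by 1294.
Next-best assignment: Flint→Machine M7, Pioneer→Machine M1, Kestrel→Machine M3, Talus→Machine M6, Granite→Machine M5, Juno→Machine M2 = 12135 ops/s.
Flint's own top instance is Machine M6 (2344 ops/s), but forcing Flint→Machine M6 and reassigning the rest optimally gives only 10959 ops/s — worse by 1235.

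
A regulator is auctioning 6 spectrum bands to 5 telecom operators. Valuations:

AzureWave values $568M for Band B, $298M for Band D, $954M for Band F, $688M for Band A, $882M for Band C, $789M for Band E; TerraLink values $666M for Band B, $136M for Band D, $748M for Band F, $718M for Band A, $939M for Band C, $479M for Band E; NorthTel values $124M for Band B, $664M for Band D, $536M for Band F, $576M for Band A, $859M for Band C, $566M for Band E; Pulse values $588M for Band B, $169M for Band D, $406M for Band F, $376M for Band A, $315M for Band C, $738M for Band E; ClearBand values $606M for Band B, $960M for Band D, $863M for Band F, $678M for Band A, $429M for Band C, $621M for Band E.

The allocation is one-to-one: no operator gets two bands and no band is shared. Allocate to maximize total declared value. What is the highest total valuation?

Optimal: AzureWave→Band F ($954M), TerraLink→Band A ($718M), NorthTel→Band C ($859M), Pulse→Band E ($738M), ClearBand→Band D ($960M) — total 954+718+859+738+960 = $4229M.
Column-greedy (each band in turn goes to its best remaining operator) gives $3471M, worse by 758.
Next-best assignment: AzureWave→Band F, TerraLink→Band B, NorthTel→Band C, Pulse→Band E, ClearBand→Band D = $4177M.

Maximum total: $4229M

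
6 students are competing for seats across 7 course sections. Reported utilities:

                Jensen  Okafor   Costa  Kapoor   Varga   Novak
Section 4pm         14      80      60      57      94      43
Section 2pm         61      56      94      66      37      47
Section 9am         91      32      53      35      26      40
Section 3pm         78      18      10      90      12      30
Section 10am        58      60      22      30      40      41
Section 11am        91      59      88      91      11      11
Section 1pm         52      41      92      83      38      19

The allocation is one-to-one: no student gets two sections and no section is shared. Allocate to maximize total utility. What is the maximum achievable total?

Optimal: Jensen→Section 9am (91 points), Okafor→Section 10am (60 points), Costa→Section 1pm (92 points), Kapoor→Section 11am (91 points), Varga→Section 4pm (94 points), Novak→Section 2pm (47 points) — total 91+60+92+91+94+47 = 475 points.
Column-greedy (each section in turn goes to its best remaining student) gives 440 points, worse by 35.

Max total: 475 points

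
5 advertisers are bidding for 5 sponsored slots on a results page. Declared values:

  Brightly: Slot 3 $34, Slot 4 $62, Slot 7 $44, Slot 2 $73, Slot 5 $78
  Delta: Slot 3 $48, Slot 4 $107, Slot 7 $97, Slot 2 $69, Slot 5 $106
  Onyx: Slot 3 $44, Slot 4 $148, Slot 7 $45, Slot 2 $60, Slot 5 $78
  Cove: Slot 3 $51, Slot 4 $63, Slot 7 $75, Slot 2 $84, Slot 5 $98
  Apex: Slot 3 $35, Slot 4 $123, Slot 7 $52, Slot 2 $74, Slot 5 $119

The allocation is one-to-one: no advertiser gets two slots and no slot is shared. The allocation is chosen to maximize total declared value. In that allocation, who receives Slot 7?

Delta receives Slot 7.

Optimal: Brightly→Slot 2 ($73), Delta→Slot 7 ($97), Onyx→Slot 4 ($148), Cove→Slot 3 ($51), Apex→Slot 5 ($119) — total 73+97+148+51+119 = $488.
Column-greedy (each slot in turn goes to its best remaining advertiser) gives $448, worse by 40.
Delta's own top slot is Slot 4 ($107), but forcing Delta→Slot 4 and reassigning the rest optimally gives only $418 — worse by 70.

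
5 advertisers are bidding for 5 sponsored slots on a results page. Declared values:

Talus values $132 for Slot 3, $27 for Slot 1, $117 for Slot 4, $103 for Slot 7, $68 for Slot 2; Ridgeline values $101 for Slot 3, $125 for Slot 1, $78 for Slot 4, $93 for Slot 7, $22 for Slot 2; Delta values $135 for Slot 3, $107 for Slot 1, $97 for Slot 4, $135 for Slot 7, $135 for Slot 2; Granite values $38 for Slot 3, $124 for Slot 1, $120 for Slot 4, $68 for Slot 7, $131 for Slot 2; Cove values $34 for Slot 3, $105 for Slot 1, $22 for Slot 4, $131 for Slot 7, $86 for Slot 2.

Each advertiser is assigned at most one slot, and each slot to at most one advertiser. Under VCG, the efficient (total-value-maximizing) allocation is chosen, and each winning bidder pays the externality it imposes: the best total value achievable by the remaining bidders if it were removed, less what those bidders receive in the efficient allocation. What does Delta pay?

Delta pays $11.

Efficient allocation: Talus→Slot 3 ($132), Ridgeline→Slot 1 ($125), Delta→Slot 2 ($135), Granite→Slot 4 ($120), Cove→Slot 7 ($131); total welfare W = $643.
Delta receives Slot 2 at value $135, so the others get W − 135 = $508.
Without Delta: best allocation of the remaining 4 bidders over all 5 slots is Talus→Slot 3 ($132), Ridgeline→Slot 1 ($125), Granite→Slot 2 ($131), Cove→Slot 7 ($131), total $519.
VCG payment = (others' best without Delta) − (others' welfare with Delta) = 519 − 508 = $11.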